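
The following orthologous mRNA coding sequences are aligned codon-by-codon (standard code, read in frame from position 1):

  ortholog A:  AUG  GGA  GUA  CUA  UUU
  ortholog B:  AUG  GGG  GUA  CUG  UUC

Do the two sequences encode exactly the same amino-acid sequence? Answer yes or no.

yes

Codon 1: AUG Met / AUG Met — identical.
Codon 2: GGA Gly / GGG Gly — synonymous.
Codon 3: GUA Val / GUA Val — identical.
Codon 4: CUA Leu / CUG Leu — synonymous.
Codon 5: UUU Phe / UUC Phe — synonymous.
Nonsynonymous differences: 0 → same protein.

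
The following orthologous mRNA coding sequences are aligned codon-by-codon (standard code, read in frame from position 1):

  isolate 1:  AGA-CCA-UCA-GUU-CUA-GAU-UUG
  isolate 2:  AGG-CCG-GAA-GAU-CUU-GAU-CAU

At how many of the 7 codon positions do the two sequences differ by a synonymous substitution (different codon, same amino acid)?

3

Codon 1: AGA Arg / AGG Arg — synonymous.
Codon 2: CCA Pro / CCG Pro — synonymous.
Codon 3: UCA Ser / GAA Glu — nonsynonymous.
Codon 4: GUU Val / GAU Asp — nonsynonymous.
Codon 5: CUA Leu / CUU Leu — synonymous.
Codon 6: GAU Asp / GAU Asp — identical.
Codon 7: UUG Leu / CAU His — nonsynonymous.
Synonymous differences: 3.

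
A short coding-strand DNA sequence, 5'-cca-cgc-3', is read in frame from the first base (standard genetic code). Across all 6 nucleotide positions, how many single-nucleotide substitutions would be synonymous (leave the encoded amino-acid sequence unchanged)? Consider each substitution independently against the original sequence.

Codon 1 (CCA, Pro): 3 synonymous substitutions.
Codon 2 (CGC, Arg): 3 synonymous substitutions.
Total: 3 + 3 = 6.

6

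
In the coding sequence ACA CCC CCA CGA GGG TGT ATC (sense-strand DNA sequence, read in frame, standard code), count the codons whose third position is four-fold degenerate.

Codon 1 ACA (Thr): third position 4-fold.
Codon 2 CCC (Pro): third position 4-fold.
Codon 3 CCA (Pro): third position 4-fold.
Codon 4 CGA (Arg): third position 4-fold.
Codon 5 GGG (Gly): third position 4-fold.
Codon 6 TGT (Cys): third position 2-fold.
Codon 7 ATC (Ile): third position 3-fold.
Four-fold degenerate third positions: 5.

5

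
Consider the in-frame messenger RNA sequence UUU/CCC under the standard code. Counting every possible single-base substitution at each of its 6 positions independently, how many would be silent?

Codon 1 (UUU, Phe): 1 synonymous substitution.
Codon 2 (CCC, Pro): 3 synonymous substitutions.
Total: 1 + 3 = 4.

4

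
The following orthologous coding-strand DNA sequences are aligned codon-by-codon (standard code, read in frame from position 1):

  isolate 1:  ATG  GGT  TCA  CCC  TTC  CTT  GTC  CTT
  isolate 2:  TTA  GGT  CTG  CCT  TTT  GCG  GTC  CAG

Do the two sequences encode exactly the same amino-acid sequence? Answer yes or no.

Codon 1: ATG Met / TTA Leu — nonsynonymous.
Codon 2: GGT Gly / GGT Gly — identical.
Codon 3: TCA Ser / CTG Leu — nonsynonymous.
Codon 4: CCC Pro / CCT Pro — synonymous.
Codon 5: TTC Phe / TTT Phe — synonymous.
Codon 6: CTT Leu / GCG Ala — nonsynonymous.
Codon 7: GTC Val / GTC Val — identical.
Codon 8: CTT Leu / CAG Gln — nonsynonymous.
Nonsynonymous differences: 4 → different protein.

no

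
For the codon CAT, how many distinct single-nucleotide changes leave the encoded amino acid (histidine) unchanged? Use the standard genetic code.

1

Position 1: none → 0 synonymous.
Position 2: none → 0 synonymous.
Position 3: CAC → 1 synonymous.
Total: 0 + 0 + 1 = 1.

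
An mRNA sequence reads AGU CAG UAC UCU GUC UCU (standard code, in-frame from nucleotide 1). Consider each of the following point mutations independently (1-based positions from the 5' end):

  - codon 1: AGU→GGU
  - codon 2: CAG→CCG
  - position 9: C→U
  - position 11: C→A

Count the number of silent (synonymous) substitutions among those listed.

Codon 1: AGU (Ser) → GGU (Gly) — missense.
Codon 2: CAG (Gln) → CCG (Pro) — missense.
Codon 3: UAC (Tyr) → UAU (Tyr) — synonymous.
Codon 4: UCU (Ser) → UAU (Tyr) — missense.
Synonymous: 1 of 4.

1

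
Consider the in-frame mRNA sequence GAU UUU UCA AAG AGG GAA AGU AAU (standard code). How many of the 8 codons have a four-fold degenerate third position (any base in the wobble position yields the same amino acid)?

Codon 1 GAU (Asp): third position 2-fold.
Codon 2 UUU (Phe): third position 2-fold.
Codon 3 UCA (Ser): third position 4-fold.
Codon 4 AAG (Lys): third position 2-fold.
Codon 5 AGG (Arg): third position 2-fold.
Codon 6 GAA (Glu): third position 2-fold.
Codon 7 AGU (Ser): third position 2-fold.
Codon 8 AAU (Asn): third position 2-fold.
Four-fold degenerate third positions: 1.

1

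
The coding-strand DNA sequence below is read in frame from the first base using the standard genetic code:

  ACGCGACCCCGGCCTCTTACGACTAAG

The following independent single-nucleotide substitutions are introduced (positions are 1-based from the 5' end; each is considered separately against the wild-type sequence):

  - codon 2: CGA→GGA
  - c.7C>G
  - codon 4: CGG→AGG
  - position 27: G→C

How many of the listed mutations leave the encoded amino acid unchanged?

1

Codon 2: CGA (Arg) → GGA (Gly) — missense.
Codon 3: CCC (Pro) → GCC (Ala) — missense.
Codon 4: CGG (Arg) → AGG (Arg) — synonymous.
Codon 9: AAG (Lys) → AAC (Asn) — missense.
Synonymous: 1 of 4.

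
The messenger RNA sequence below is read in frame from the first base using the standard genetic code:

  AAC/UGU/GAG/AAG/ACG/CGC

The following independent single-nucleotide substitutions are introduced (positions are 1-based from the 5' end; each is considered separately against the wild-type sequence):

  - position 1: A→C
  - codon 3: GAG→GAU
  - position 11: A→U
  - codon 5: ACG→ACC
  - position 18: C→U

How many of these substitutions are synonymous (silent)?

2

Codon 1: AAC (Asn) → CAC (His) — missense.
Codon 3: GAG (Glu) → GAU (Asp) — missense.
Codon 4: AAG (Lys) → AUG (Met) — missense.
Codon 5: ACG (Thr) → ACC (Thr) — synonymous.
Codon 6: CGC (Arg) → CGU (Arg) — synonymous.
Synonymous: 2 of 5.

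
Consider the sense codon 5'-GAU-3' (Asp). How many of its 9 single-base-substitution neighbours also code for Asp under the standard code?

Position 1: none → 0 synonymous.
Position 2: none → 0 synonymous.
Position 3: GAC → 1 synonymous.
Total: 0 + 0 + 1 = 1.

1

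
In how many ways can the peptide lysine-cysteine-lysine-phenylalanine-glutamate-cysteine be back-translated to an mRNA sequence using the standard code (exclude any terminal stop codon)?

64

Lys: 2 codons.
Cys: 2 codons.
Lys: 2 codons.
Phe: 2 codons.
Glu: 2 codons.
Cys: 2 codons.
2 × 2 × 2 × 2 × 2 × 2 = 64.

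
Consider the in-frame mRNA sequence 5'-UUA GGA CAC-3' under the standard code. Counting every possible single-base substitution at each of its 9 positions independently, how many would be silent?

Codon 1 (UUA, Leu): 2 synonymous substitutions.
Codon 2 (GGA, Gly): 3 synonymous substitutions.
Codon 3 (CAC, His): 1 synonymous substitution.
Total: 2 + 3 + 1 = 6.

6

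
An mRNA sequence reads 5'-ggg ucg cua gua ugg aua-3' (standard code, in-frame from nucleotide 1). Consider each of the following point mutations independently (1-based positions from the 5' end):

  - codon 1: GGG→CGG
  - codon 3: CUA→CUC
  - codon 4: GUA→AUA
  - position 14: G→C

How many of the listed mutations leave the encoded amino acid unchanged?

1

Codon 1: GGG (Gly) → CGG (Arg) — missense.
Codon 3: CUA (Leu) → CUC (Leu) — synonymous.
Codon 4: GUA (Val) → AUA (Ile) — missense.
Codon 5: UGG (Trp) → UCG (Ser) — missense.
Synonymous: 1 of 4.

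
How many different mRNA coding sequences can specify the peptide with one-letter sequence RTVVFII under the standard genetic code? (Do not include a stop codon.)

6912

Arg: 6 codons.
Thr: 4 codons.
Val: 4 codons.
Val: 4 codons.
Phe: 2 codons.
Ile: 3 codons.
Ile: 3 codons.
6 × 4 × 4 × 4 × 2 × 3 × 3 = 6912.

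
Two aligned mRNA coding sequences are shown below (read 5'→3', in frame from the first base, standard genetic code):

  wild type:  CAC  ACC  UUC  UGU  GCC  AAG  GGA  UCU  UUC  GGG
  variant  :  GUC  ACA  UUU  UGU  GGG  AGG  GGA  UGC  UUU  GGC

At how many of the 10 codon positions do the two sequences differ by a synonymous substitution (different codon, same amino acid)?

4

Codon 1: CAC His / GUC Val — nonsynonymous.
Codon 2: ACC Thr / ACA Thr — synonymous.
Codon 3: UUC Phe / UUU Phe — synonymous.
Codon 4: UGU Cys / UGU Cys — identical.
Codon 5: GCC Ala / GGG Gly — nonsynonymous.
Codon 6: AAG Lys / AGG Arg — nonsynonymous.
Codon 7: GGA Gly / GGA Gly — identical.
Codon 8: UCU Ser / UGC Cys — nonsynonymous.
Codon 9: UUC Phe / UUU Phe — synonymous.
Codon 10: GGG Gly / GGC Gly — synonymous.
Synonymous differences: 4.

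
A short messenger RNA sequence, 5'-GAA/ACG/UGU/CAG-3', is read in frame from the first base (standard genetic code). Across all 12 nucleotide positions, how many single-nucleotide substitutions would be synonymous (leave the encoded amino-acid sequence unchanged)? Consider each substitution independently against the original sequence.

Codon 1 (GAA, Glu): 1 synonymous substitution.
Codon 2 (ACG, Thr): 3 synonymous substitutions.
Codon 3 (UGU, Cys): 1 synonymous substitution.
Codon 4 (CAG, Gln): 1 synonymous substitution.
Total: 1 + 3 + 1 + 1 = 6.

6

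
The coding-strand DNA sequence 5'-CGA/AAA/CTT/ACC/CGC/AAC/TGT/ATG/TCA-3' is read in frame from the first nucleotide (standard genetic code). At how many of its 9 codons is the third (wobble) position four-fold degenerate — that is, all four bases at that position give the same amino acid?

5

Codon 1 CGA (Arg): third position 4-fold.
Codon 2 AAA (Lys): third position 2-fold.
Codon 3 CTT (Leu): third position 4-fold.
Codon 4 ACC (Thr): third position 4-fold.
Codon 5 CGC (Arg): third position 4-fold.
Codon 6 AAC (Asn): third position 2-fold.
Codon 7 TGT (Cys): third position 2-fold.
Codon 8 ATG (Met): third position 1-fold.
Codon 9 TCA (Ser): third position 4-fold.
Four-fold degenerate third positions: 5.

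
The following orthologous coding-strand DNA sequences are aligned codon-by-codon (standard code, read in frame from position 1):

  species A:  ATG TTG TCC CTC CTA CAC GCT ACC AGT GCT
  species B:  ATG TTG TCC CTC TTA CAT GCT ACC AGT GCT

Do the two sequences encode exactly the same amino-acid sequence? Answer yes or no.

Codon 1: ATG Met / ATG Met — identical.
Codon 2: TTG Leu / TTG Leu — identical.
Codon 3: TCC Ser / TCC Ser — identical.
Codon 4: CTC Leu / CTC Leu — identical.
Codon 5: CTA Leu / TTA Leu — synonymous.
Codon 6: CAC His / CAT His — synonymous.
Codon 7: GCT Ala / GCT Ala — identical.
Codon 8: ACC Thr / ACC Thr — identical.
Codon 9: AGT Ser / AGT Ser — identical.
Codon 10: GCT Ala / GCT Ala — identical.
Nonsynonymous differences: 0 → same protein.

yes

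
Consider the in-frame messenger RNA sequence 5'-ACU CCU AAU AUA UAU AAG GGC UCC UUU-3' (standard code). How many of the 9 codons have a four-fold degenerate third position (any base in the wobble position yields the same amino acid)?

4

Codon 1 ACU (Thr): third position 4-fold.
Codon 2 CCU (Pro): third position 4-fold.
Codon 3 AAU (Asn): third position 2-fold.
Codon 4 AUA (Ile): third position 3-fold.
Codon 5 UAU (Tyr): third position 2-fold.
Codon 6 AAG (Lys): third position 2-fold.
Codon 7 GGC (Gly): third position 4-fold.
Codon 8 UCC (Ser): third position 4-fold.
Codon 9 UUU (Phe): third position 2-fold.
Four-fold degenerate third positions: 4.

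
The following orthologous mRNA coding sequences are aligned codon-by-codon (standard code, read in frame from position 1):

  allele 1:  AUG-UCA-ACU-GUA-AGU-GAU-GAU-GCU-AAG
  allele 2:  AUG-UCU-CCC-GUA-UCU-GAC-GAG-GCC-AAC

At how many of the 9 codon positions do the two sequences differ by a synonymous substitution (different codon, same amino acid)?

Codon 1: AUG Met / AUG Met — identical.
Codon 2: UCA Ser / UCU Ser — synonymous.
Codon 3: ACU Thr / CCC Pro — nonsynonymous.
Codon 4: GUA Val / GUA Val — identical.
Codon 5: AGU Ser / UCU Ser — synonymous.
Codon 6: GAU Asp / GAC Asp — synonymous.
Codon 7: GAU Asp / GAG Glu — nonsynonymous.
Codon 8: GCU Ala / GCC Ala — synonymous.
Codon 9: AAG Lys / AAC Asn — nonsynonymous.
Synonymous differences: 4.

4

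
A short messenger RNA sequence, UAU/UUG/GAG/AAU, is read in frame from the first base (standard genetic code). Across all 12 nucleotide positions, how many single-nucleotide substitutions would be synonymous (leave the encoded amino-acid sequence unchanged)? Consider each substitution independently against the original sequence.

5

Codon 1 (UAU, Tyr): 1 synonymous substitution.
Codon 2 (UUG, Leu): 2 synonymous substitutions.
Codon 3 (GAG, Glu): 1 synonymous substitution.
Codon 4 (AAU, Asn): 1 synonymous substitution.
Total: 1 + 2 + 1 + 1 = 5.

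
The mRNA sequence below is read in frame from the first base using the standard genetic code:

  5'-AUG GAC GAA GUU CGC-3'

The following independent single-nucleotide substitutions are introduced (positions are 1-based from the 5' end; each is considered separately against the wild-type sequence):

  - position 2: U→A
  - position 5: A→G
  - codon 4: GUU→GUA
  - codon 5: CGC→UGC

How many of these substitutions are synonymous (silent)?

Codon 1: AUG (Met) → AAG (Lys) — missense.
Codon 2: GAC (Asp) → GGC (Gly) — missense.
Codon 4: GUU (Val) → GUA (Val) — synonymous.
Codon 5: CGC (Arg) → UGC (Cys) — missense.
Synonymous: 1 of 4.

1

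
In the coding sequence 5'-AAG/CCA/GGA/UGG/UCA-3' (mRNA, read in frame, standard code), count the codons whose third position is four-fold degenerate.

3

Codon 1 AAG (Lys): third position 2-fold.
Codon 2 CCA (Pro): third position 4-fold.
Codon 3 GGA (Gly): third position 4-fold.
Codon 4 UGG (Trp): third position 1-fold.
Codon 5 UCA (Ser): third position 4-fold.
Four-fold degenerate third positions: 3.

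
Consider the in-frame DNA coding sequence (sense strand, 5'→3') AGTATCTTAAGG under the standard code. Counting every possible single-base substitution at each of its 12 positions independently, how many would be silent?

7

Codon 1 (AGT, Ser): 1 synonymous substitution.
Codon 2 (ATC, Ile): 2 synonymous substitutions.
Codon 3 (TTA, Leu): 2 synonymous substitutions.
Codon 4 (AGG, Arg): 2 synonymous substitutions.
Total: 1 + 2 + 2 + 2 = 7.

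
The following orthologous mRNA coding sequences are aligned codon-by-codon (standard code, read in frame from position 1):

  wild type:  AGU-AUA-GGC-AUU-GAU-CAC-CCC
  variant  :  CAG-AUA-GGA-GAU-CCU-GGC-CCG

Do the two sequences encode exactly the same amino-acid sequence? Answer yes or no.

no

Codon 1: AGU Ser / CAG Gln — nonsynonymous.
Codon 2: AUA Ile / AUA Ile — identical.
Codon 3: GGC Gly / GGA Gly — synonymous.
Codon 4: AUU Ile / GAU Asp — nonsynonymous.
Codon 5: GAU Asp / CCU Pro — nonsynonymous.
Codon 6: CAC His / GGC Gly — nonsynonymous.
Codon 7: CCC Pro / CCG Pro — synonymous.
Nonsynonymous differences: 4 → different protein.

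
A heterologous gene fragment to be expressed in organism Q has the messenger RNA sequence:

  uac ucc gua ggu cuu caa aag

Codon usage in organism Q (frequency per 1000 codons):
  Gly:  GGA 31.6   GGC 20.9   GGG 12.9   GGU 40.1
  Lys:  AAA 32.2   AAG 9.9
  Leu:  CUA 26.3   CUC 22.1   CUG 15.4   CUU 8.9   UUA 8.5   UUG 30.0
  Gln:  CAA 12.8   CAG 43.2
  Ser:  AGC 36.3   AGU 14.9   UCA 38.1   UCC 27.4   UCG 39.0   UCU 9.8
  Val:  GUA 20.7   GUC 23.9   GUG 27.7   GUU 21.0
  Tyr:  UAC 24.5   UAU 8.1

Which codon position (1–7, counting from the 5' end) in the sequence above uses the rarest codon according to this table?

Codon 1 UAC (Tyr): 24.5 per 1000.
Codon 2 UCC (Ser): 27.4 per 1000.
Codon 3 GUA (Val): 20.7 per 1000.
Codon 4 GGU (Gly): 40.1 per 1000.
Codon 5 CUU (Leu): 8.9 per 1000.
Codon 6 CAA (Gln): 12.8 per 1000.
Codon 7 AAG (Lys): 9.9 per 1000.
Lowest frequency is 8.9 at codon 5.

5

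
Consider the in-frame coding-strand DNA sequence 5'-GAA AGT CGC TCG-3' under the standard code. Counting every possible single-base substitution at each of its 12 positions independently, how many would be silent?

Codon 1 (GAA, Glu): 1 synonymous substitution.
Codon 2 (AGT, Ser): 1 synonymous substitution.
Codon 3 (CGC, Arg): 3 synonymous substitutions.
Codon 4 (TCG, Ser): 3 synonymous substitutions.
Total: 1 + 1 + 3 + 3 = 8.

8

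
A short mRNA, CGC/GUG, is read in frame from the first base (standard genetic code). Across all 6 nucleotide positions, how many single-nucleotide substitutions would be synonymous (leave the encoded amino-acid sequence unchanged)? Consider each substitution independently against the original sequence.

Codon 1 (CGC, Arg): 3 synonymous substitutions.
Codon 2 (GUG, Val): 3 synonymous substitutions.
Total: 3 + 3 = 6.

6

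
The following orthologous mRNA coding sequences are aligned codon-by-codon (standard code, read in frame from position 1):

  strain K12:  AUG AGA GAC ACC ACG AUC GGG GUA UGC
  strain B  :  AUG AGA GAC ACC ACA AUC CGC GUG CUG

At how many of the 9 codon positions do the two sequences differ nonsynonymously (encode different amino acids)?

Codon 1: AUG Met / AUG Met — identical.
Codon 2: AGA Arg / AGA Arg — identical.
Codon 3: GAC Asp / GAC Asp — identical.
Codon 4: ACC Thr / ACC Thr — identical.
Codon 5: ACG Thr / ACA Thr — synonymous.
Codon 6: AUC Ile / AUC Ile — identical.
Codon 7: GGG Gly / CGC Arg — nonsynonymous.
Codon 8: GUA Val / GUG Val — synonymous.
Codon 9: UGC Cys / CUG Leu — nonsynonymous.
Nonsynonymous differences: 2.

2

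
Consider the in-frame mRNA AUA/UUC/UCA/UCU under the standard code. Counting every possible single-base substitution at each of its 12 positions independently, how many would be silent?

Codon 1 (AUA, Ile): 2 synonymous substitutions.
Codon 2 (UUC, Phe): 1 synonymous substitution.
Codon 3 (UCA, Ser): 3 synonymous substitutions.
Codon 4 (UCU, Ser): 3 synonymous substitutions.
Total: 2 + 1 + 3 + 3 = 9.

9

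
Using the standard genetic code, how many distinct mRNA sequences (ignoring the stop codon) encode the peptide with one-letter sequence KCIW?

12

Lys: 2 codons.
Cys: 2 codons.
Ile: 3 codons.
Trp: 1 codon.
2 × 2 × 3 × 1 = 12.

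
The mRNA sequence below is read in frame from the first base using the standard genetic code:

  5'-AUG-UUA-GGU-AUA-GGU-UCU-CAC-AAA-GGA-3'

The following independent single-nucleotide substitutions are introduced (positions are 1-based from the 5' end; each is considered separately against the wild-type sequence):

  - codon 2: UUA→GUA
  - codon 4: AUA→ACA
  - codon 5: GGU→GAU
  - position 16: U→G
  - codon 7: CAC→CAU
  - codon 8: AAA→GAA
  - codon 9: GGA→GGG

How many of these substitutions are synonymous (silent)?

2

Codon 2: UUA (Leu) → GUA (Val) — missense.
Codon 4: AUA (Ile) → ACA (Thr) — missense.
Codon 5: GGU (Gly) → GAU (Asp) — missense.
Codon 6: UCU (Ser) → GCU (Ala) — missense.
Codon 7: CAC (His) → CAU (His) — synonymous.
Codon 8: AAA (Lys) → GAA (Glu) — missense.
Codon 9: GGA (Gly) → GGG (Gly) — synonymous.
Synonymous: 2 of 7.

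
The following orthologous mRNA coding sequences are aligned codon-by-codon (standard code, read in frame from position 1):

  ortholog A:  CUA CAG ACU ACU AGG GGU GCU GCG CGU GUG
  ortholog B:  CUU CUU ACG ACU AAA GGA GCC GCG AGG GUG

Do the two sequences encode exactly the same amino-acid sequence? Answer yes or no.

no

Codon 1: CUA Leu / CUU Leu — synonymous.
Codon 2: CAG Gln / CUU Leu — nonsynonymous.
Codon 3: ACU Thr / ACG Thr — synonymous.
Codon 4: ACU Thr / ACU Thr — identical.
Codon 5: AGG Arg / AAA Lys — nonsynonymous.
Codon 6: GGU Gly / GGA Gly — synonymous.
Codon 7: GCU Ala / GCC Ala — synonymous.
Codon 8: GCG Ala / GCG Ala — identical.
Codon 9: CGU Arg / AGG Arg — synonymous.
Codon 10: GUG Val / GUG Val — identical.
Nonsynonymous differences: 2 → different protein.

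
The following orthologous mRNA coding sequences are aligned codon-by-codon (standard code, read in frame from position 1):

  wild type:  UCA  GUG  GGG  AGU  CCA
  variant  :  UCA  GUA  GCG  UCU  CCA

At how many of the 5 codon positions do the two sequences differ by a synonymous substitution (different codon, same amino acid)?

Codon 1: UCA Ser / UCA Ser — identical.
Codon 2: GUG Val / GUA Val — synonymous.
Codon 3: GGG Gly / GCG Ala — nonsynonymous.
Codon 4: AGU Ser / UCU Ser — synonymous.
Codon 5: CCA Pro / CCA Pro — identical.
Synonymous differences: 2.

2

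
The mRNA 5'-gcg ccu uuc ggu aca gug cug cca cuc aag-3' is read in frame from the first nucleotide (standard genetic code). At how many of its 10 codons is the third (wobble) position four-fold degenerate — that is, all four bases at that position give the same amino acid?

Codon 1 GCG (Ala): third position 4-fold.
Codon 2 CCU (Pro): third position 4-fold.
Codon 3 UUC (Phe): third position 2-fold.
Codon 4 GGU (Gly): third position 4-fold.
Codon 5 ACA (Thr): third position 4-fold.
Codon 6 GUG (Val): third position 4-fold.
Codon 7 CUG (Leu): third position 4-fold.
Codon 8 CCA (Pro): third position 4-fold.
Codon 9 CUC (Leu): third position 4-fold.
Codon 10 AAG (Lys): third position 2-fold.
Four-fold degenerate third positions: 8.

8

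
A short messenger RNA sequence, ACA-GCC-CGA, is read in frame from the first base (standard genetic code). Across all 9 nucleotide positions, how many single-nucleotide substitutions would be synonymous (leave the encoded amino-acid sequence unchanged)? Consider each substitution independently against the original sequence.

10

Codon 1 (ACA, Thr): 3 synonymous substitutions.
Codon 2 (GCC, Ala): 3 synonymous substitutions.
Codon 3 (CGA, Arg): 4 synonymous substitutions.
Total: 3 + 3 + 4 = 10.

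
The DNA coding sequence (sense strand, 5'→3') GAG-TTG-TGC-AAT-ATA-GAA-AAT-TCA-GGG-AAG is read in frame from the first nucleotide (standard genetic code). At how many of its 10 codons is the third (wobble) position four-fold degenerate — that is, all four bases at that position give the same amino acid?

2

Codon 1 GAG (Glu): third position 2-fold.
Codon 2 TTG (Leu): third position 2-fold.
Codon 3 TGC (Cys): third position 2-fold.
Codon 4 AAT (Asn): third position 2-fold.
Codon 5 ATA (Ile): third position 3-fold.
Codon 6 GAA (Glu): third position 2-fold.
Codon 7 AAT (Asn): third position 2-fold.
Codon 8 TCA (Ser): third position 4-fold.
Codon 9 GGG (Gly): third position 4-fold.
Codon 10 AAG (Lys): third position 2-fold.
Four-fold degenerate third positions: 2.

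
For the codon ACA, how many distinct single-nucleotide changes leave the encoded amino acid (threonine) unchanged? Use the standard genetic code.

3

Position 1: none → 0 synonymous.
Position 2: none → 0 synonymous.
Position 3: ACU, ACC, ACG → 3 synonymous.
Total: 0 + 0 + 3 = 3.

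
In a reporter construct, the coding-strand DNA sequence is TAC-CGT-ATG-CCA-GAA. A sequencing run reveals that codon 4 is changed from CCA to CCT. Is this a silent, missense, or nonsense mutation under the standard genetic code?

silent

Position 12 falls in codon 4: CCA → Pro.
After the substitution the codon is CCT → Pro.
Both encode Pro, so the change is synonymous.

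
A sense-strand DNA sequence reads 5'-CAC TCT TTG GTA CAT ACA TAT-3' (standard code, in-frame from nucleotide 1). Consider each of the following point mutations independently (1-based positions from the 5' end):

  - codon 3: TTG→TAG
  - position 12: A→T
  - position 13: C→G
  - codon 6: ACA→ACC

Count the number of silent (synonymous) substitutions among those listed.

Codon 3: TTG (Leu) → TAG (Stop) — nonsense.
Codon 4: GTA (Val) → GTT (Val) — synonymous.
Codon 5: CAT (His) → GAT (Asp) — missense.
Codon 6: ACA (Thr) → ACC (Thr) — synonymous.
Synonymous: 2 of 4.

2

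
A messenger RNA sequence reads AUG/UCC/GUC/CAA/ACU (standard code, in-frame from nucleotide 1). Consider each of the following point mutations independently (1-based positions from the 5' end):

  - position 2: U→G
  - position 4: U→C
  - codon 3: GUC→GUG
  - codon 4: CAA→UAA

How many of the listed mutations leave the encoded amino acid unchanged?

Codon 1: AUG (Met) → AGG (Arg) — missense.
Codon 2: UCC (Ser) → CCC (Pro) — missense.
Codon 3: GUC (Val) → GUG (Val) — synonymous.
Codon 4: CAA (Gln) → UAA (Stop) — nonsense.
Synonymous: 1 of 4.

1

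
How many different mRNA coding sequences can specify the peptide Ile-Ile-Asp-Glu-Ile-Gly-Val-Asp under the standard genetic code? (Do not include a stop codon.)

3456

Ile: 3 codons.
Ile: 3 codons.
Asp: 2 codons.
Glu: 2 codons.
Ile: 3 codons.
Gly: 4 codons.
Val: 4 codons.
Asp: 2 codons.
3 × 3 × 2 × 2 × 3 × 4 × 4 × 2 = 3456.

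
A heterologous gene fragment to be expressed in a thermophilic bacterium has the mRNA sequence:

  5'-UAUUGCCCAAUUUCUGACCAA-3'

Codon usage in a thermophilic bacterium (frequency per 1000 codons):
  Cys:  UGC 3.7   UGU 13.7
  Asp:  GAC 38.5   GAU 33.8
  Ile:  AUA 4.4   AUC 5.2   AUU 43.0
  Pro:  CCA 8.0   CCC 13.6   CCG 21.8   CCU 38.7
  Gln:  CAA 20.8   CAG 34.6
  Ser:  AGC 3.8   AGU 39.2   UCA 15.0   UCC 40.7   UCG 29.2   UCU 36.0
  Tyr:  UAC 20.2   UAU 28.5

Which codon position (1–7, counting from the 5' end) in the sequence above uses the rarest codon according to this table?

2

Codon 1 UAU (Tyr): 28.5 per 1000.
Codon 2 UGC (Cys): 3.7 per 1000.
Codon 3 CCA (Pro): 8.0 per 1000.
Codon 4 AUU (Ile): 43.0 per 1000.
Codon 5 UCU (Ser): 36.0 per 1000.
Codon 6 GAC (Asp): 38.5 per 1000.
Codon 7 CAA (Gln): 20.8 per 1000.
Lowest frequency is 3.7 at codon 2.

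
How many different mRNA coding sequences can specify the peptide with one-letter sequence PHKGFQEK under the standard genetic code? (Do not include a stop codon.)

1024

Pro: 4 codons.
His: 2 codons.
Lys: 2 codons.
Gly: 4 codons.
Phe: 2 codons.
Gln: 2 codons.
Glu: 2 codons.
Lys: 2 codons.
4 × 2 × 2 × 4 × 2 × 2 × 2 × 2 = 1024.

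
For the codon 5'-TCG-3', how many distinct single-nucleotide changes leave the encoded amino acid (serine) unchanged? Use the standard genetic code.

Position 1: none → 0 synonymous.
Position 2: none → 0 synonymous.
Position 3: TCT, TCC, TCA → 3 synonymous.
Total: 0 + 0 + 3 = 3.

3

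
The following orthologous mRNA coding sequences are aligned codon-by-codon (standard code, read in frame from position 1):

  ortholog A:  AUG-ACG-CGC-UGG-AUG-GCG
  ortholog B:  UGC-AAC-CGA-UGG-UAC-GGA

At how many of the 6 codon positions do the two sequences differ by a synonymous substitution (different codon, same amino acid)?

Codon 1: AUG Met / UGC Cys — nonsynonymous.
Codon 2: ACG Thr / AAC Asn — nonsynonymous.
Codon 3: CGC Arg / CGA Arg — synonymous.
Codon 4: UGG Trp / UGG Trp — identical.
Codon 5: AUG Met / UAC Tyr — nonsynonymous.
Codon 6: GCG Ala / GGA Gly — nonsynonymous.
Synonymous differences: 1.

1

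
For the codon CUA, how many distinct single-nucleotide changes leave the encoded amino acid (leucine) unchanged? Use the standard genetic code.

Position 1: UUA → 1 synonymous.
Position 2: none → 0 synonymous.
Position 3: CUU, CUC, CUG → 3 synonymous.
Total: 1 + 0 + 3 = 4.

4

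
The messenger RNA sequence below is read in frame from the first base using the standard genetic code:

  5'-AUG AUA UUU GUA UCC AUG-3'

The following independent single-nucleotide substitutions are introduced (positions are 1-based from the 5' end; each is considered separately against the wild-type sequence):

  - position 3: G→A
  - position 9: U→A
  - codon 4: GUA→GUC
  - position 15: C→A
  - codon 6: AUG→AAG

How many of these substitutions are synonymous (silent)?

2

Codon 1: AUG (Met) → AUA (Ile) — missense.
Codon 3: UUU (Phe) → UUA (Leu) — missense.
Codon 4: GUA (Val) → GUC (Val) — synonymous.
Codon 5: UCC (Ser) → UCA (Ser) — synonymous.
Codon 6: AUG (Met) → AAG (Lys) — missense.
Synonymous: 2 of 5.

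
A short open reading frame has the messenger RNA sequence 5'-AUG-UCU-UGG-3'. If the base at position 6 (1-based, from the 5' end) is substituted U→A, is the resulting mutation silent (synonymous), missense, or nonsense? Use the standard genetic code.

Position 6 falls in codon 2: UCU → Ser.
After the substitution the codon is UCA → Ser.
Both encode Ser, so the change is synonymous.

silent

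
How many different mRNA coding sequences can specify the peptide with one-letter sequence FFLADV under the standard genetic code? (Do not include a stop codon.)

Phe: 2 codons.
Phe: 2 codons.
Leu: 6 codons.
Ala: 4 codons.
Asp: 2 codons.
Val: 4 codons.
2 × 2 × 6 × 4 × 2 × 4 = 768.

768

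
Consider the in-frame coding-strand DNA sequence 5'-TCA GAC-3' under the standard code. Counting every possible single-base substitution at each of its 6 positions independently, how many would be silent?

4

Codon 1 (TCA, Ser): 3 synonymous substitutions.
Codon 2 (GAC, Asp): 1 synonymous substitution.
Total: 3 + 1 = 4.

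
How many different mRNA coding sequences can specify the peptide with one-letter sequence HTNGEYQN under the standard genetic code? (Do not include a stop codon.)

His: 2 codons.
Thr: 4 codons.
Asn: 2 codons.
Gly: 4 codons.
Glu: 2 codons.
Tyr: 2 codons.
Gln: 2 codons.
Asn: 2 codons.
2 × 4 × 2 × 4 × 2 × 2 × 2 × 2 = 1024.

1024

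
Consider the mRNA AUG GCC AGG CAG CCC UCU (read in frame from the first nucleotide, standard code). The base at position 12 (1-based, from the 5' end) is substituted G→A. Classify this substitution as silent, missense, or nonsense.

Position 12 falls in codon 4: CAG → Gln.
After the substitution the codon is CAA → Gln.
Both encode Gln, so the change is synonymous.

silent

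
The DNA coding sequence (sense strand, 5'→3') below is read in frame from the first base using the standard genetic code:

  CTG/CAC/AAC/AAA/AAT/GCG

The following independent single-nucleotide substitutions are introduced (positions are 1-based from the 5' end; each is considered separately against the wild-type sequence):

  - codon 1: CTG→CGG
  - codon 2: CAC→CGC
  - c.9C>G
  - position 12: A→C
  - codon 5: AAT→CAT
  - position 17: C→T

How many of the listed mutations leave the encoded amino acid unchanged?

Codon 1: CTG (Leu) → CGG (Arg) — missense.
Codon 2: CAC (His) → CGC (Arg) — missense.
Codon 3: AAC (Asn) → AAG (Lys) — missense.
Codon 4: AAA (Lys) → AAC (Asn) — missense.
Codon 5: AAT (Asn) → CAT (His) — missense.
Codon 6: GCG (Ala) → GTG (Val) — missense.
Synonymous: 0 of 6.

0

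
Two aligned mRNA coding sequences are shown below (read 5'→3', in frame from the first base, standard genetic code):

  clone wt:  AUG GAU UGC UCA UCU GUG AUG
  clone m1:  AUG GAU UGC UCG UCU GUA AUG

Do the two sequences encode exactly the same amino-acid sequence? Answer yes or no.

yes

Codon 1: AUG Met / AUG Met — identical.
Codon 2: GAU Asp / GAU Asp — identical.
Codon 3: UGC Cys / UGC Cys — identical.
Codon 4: UCA Ser / UCG Ser — synonymous.
Codon 5: UCU Ser / UCU Ser — identical.
Codon 6: GUG Val / GUA Val — synonymous.
Codon 7: AUG Met / AUG Met — identical.
Nonsynonymous differences: 0 → same protein.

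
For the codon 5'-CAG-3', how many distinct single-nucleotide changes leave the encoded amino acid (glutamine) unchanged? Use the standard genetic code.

Position 1: none → 0 synonymous.
Position 2: none → 0 synonymous.
Position 3: CAA → 1 synonymous.
Total: 0 + 0 + 1 = 1.

1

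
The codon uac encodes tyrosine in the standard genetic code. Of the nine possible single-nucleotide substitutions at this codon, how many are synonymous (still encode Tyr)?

Position 1: none → 0 synonymous.
Position 2: none → 0 synonymous.
Position 3: UAU → 1 synonymous.
Total: 0 + 0 + 1 = 1.

1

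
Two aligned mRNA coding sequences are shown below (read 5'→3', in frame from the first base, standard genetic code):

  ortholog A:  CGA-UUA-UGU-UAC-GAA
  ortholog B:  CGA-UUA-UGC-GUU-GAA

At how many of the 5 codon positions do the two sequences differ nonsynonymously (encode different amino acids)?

1

Codon 1: CGA Arg / CGA Arg — identical.
Codon 2: UUA Leu / UUA Leu — identical.
Codon 3: UGU Cys / UGC Cys — synonymous.
Codon 4: UAC Tyr / GUU Val — nonsynonymous.
Codon 5: GAA Glu / GAA Glu — identical.
Nonsynonymous differences: 1.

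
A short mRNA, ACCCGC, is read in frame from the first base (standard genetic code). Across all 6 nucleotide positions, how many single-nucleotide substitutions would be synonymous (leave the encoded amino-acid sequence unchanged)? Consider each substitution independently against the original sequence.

6

Codon 1 (ACC, Thr): 3 synonymous substitutions.
Codon 2 (CGC, Arg): 3 synonymous substitutions.
Total: 3 + 3 = 6.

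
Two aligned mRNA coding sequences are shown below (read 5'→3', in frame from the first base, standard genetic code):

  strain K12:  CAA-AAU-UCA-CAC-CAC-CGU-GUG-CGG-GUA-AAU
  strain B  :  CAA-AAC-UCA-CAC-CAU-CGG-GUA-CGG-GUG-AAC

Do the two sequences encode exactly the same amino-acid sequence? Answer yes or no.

yes

Codon 1: CAA Gln / CAA Gln — identical.
Codon 2: AAU Asn / AAC Asn — synonymous.
Codon 3: UCA Ser / UCA Ser — identical.
Codon 4: CAC His / CAC His — identical.
Codon 5: CAC His / CAU His — synonymous.
Codon 6: CGU Arg / CGG Arg — synonymous.
Codon 7: GUG Val / GUA Val — synonymous.
Codon 8: CGG Arg / CGG Arg — identical.
Codon 9: GUA Val / GUG Val — synonymous.
Codon 10: AAU Asn / AAC Asn — synonymous.
Nonsynonymous differences: 0 → same protein.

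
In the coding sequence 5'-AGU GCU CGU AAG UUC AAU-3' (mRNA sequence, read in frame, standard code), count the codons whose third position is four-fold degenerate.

2

Codon 1 AGU (Ser): third position 2-fold.
Codon 2 GCU (Ala): third position 4-fold.
Codon 3 CGU (Arg): third position 4-fold.
Codon 4 AAG (Lys): third position 2-fold.
Codon 5 UUC (Phe): third position 2-fold.
Codon 6 AAU (Asn): third position 2-fold.
Four-fold degenerate third positions: 2.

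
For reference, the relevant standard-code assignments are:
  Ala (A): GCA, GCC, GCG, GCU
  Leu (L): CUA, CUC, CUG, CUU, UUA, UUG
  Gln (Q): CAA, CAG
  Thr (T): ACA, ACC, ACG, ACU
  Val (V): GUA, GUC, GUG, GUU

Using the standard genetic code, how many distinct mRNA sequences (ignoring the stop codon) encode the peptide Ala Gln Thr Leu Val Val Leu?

Ala: 4 codons.
Gln: 2 codons.
Thr: 4 codons.
Leu: 6 codons.
Val: 4 codons.
Val: 4 codons.
Leu: 6 codons.
4 × 2 × 4 × 6 × 4 × 4 × 6 = 18432.

18432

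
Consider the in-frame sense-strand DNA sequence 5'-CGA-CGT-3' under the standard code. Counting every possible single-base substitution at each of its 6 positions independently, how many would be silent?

Codon 1 (CGA, Arg): 4 synonymous substitutions.
Codon 2 (CGT, Arg): 3 synonymous substitutions.
Total: 4 + 3 = 7.

7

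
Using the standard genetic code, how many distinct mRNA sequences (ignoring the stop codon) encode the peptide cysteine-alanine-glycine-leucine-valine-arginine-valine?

Cys: 2 codons.
Ala: 4 codons.
Gly: 4 codons.
Leu: 6 codons.
Val: 4 codons.
Arg: 6 codons.
Val: 4 codons.
2 × 4 × 4 × 6 × 4 × 6 × 4 = 18432.

18432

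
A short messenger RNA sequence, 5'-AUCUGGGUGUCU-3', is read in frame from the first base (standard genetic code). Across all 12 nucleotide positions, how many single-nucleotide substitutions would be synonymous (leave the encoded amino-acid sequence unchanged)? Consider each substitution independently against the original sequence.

8

Codon 1 (AUC, Ile): 2 synonymous substitutions.
Codon 2 (UGG, Trp): 0 synonymous substitutions.
Codon 3 (GUG, Val): 3 synonymous substitutions.
Codon 4 (UCU, Ser): 3 synonymous substitutions.
Total: 2 + 0 + 3 + 3 = 8.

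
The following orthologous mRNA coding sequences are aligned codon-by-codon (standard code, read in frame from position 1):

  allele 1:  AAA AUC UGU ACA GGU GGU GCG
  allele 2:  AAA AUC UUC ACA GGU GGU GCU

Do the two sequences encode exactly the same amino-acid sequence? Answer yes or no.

no

Codon 1: AAA Lys / AAA Lys — identical.
Codon 2: AUC Ile / AUC Ile — identical.
Codon 3: UGU Cys / UUC Phe — nonsynonymous.
Codon 4: ACA Thr / ACA Thr — identical.
Codon 5: GGU Gly / GGU Gly — identical.
Codon 6: GGU Gly / GGU Gly — identical.
Codon 7: GCG Ala / GCU Ala — synonymous.
Nonsynonymous differences: 1 → different protein.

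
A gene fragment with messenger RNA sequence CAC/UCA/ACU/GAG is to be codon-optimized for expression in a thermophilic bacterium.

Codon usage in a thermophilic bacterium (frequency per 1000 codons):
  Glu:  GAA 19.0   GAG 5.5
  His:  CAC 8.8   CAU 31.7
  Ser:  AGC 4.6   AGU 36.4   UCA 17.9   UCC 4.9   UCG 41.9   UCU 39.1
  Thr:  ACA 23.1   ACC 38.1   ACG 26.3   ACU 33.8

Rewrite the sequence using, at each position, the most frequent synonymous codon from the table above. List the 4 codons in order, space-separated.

CAU UCG ACC GAA

Codon 1 (His): best is CAU at 31.7.
Codon 2 (Ser): best is UCG at 41.9.
Codon 3 (Thr): best is ACC at 38.1.
Codon 4 (Glu): best is GAA at 19.0.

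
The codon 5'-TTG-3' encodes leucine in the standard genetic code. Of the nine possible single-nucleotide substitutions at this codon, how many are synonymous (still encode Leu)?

2

Position 1: CTG → 1 synonymous.
Position 2: none → 0 synonymous.
Position 3: TTA → 1 synonymous.
Total: 1 + 0 + 1 = 2.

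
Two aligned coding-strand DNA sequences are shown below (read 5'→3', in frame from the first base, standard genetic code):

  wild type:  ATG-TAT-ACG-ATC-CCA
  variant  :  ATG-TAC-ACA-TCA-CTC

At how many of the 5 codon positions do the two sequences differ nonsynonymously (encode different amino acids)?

2

Codon 1: ATG Met / ATG Met — identical.
Codon 2: TAT Tyr / TAC Tyr — synonymous.
Codon 3: ACG Thr / ACA Thr — synonymous.
Codon 4: ATC Ile / TCA Ser — nonsynonymous.
Codon 5: CCA Pro / CTC Leu — nonsynonymous.
Nonsynonymous differences: 2.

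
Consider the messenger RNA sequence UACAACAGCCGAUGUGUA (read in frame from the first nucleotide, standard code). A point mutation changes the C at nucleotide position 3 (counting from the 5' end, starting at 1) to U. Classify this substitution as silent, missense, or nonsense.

silent

Position 3 falls in codon 1: UAC → Tyr.
After the substitution the codon is UAU → Tyr.
Both encode Tyr, so the change is synonymous.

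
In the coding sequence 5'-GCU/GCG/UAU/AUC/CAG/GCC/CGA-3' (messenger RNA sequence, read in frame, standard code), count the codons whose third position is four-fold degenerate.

Codon 1 GCU (Ala): third position 4-fold.
Codon 2 GCG (Ala): third position 4-fold.
Codon 3 UAU (Tyr): third position 2-fold.
Codon 4 AUC (Ile): third position 3-fold.
Codon 5 CAG (Gln): third position 2-fold.
Codon 6 GCC (Ala): third position 4-fold.
Codon 7 CGA (Arg): third position 4-fold.
Four-fold degenerate third positions: 4.

4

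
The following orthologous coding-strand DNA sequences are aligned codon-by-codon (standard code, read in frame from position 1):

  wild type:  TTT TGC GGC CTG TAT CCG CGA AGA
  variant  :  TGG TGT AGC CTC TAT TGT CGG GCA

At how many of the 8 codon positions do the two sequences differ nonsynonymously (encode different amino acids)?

Codon 1: TTT Phe / TGG Trp — nonsynonymous.
Codon 2: TGC Cys / TGT Cys — synonymous.
Codon 3: GGC Gly / AGC Ser — nonsynonymous.
Codon 4: CTG Leu / CTC Leu — synonymous.
Codon 5: TAT Tyr / TAT Tyr — identical.
Codon 6: CCG Pro / TGT Cys — nonsynonymous.
Codon 7: CGA Arg / CGG Arg — synonymous.
Codon 8: AGA Arg / GCA Ala — nonsynonymous.
Nonsynonymous differences: 4.

4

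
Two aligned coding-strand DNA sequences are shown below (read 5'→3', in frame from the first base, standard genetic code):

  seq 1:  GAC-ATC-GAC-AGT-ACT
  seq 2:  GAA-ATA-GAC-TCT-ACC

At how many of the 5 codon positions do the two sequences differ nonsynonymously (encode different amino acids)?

1

Codon 1: GAC Asp / GAA Glu — nonsynonymous.
Codon 2: ATC Ile / ATA Ile — synonymous.
Codon 3: GAC Asp / GAC Asp — identical.
Codon 4: AGT Ser / TCT Ser — synonymous.
Codon 5: ACT Thr / ACC Thr — synonymous.
Nonsynonymous differences: 1.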